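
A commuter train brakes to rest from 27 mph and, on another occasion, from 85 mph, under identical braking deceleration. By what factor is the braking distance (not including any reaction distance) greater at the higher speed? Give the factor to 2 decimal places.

Braking distance d = v²/(2a), so with a fixed, d ∝ v².
Factor = (85/27)² = 3.1481² = 9.9105.

Factor ≈ 9.91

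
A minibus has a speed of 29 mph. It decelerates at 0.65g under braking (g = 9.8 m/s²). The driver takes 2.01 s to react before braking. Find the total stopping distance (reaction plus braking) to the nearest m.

Total stopping distance ≈ 39 m

29 mph × 0.44704 = 12.9642 m/s.
a = 0.65 × 9.8 = 6.370 m/s².
Reaction distance = v·t_r = 12.9642 × 2.01 = 26.058 m.
Braking distance = v²/(2a) = 12.9642² / (2 × 6.370) = 168.070 / 12.740 = 13.192 m.
Total = 26.058 + 13.192 = 39.250 m.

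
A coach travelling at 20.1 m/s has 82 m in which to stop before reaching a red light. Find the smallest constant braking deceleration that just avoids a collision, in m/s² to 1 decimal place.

Required deceleration ≈ 2.5 m/s²

v² = 2a·d ⇒ a = v²/(2d) = 20.1000² / (2 × 82.000) = 404.010 / 164.000 = 2.4635 m/s².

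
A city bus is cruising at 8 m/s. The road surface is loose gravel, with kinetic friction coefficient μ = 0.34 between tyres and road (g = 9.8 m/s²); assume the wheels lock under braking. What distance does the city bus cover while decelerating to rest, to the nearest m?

a = μg = 0.34 × 9.8 = 3.332 m/s².
Braking distance = v²/(2a) = 8.0000² / (2 × 3.332) = 64.000 / 6.664 = 9.604 m.

Braking distance ≈ 10 m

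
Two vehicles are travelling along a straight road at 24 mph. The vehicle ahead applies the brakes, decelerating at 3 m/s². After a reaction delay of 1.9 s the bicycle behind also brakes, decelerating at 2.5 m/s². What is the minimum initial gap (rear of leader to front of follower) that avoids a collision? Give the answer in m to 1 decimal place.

24 mph × 0.44704 = 10.7290 m/s.
Leader travels v²/(2a_L) = 115.111 / 6.000 = 19.185 m before stopping.
Follower covers v·t_r = 10.7290 × 1.9 = 20.385 m while reacting, then v²/(2a_F) = 115.111 / 5.000 = 23.022 m while braking, for a total of 20.385 + 23.022 = 43.407 m.
Since a_F ≤ a_L and the follower starts braking later, the follower is never slower than the leader, so the closest approach is when both have stopped.
Minimum gap = 43.407 − 19.185 = 24.222 m.

Minimum gap ≈ 24.2 m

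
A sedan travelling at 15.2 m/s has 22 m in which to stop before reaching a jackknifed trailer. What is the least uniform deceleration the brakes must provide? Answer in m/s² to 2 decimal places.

Required deceleration ≈ 5.25 m/s²

v² = 2a·d ⇒ a = v²/(2d) = 15.2000² / (2 × 22.000) = 231.040 / 44.000 = 5.2509 m/s².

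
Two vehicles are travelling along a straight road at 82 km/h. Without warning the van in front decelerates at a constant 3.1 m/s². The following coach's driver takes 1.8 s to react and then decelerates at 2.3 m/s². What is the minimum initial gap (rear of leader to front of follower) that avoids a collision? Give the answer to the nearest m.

Minimum gap ≈ 70 m

82 km/h ÷ 3.6 = 22.7778 m/s.
Leader travels v²/(2a_L) = 518.828 / 6.200 = 83.682 m before stopping.
Follower covers v·t_r = 22.7778 × 1.8 = 41.000 m while reacting, then v²/(2a_F) = 518.828 / 4.600 = 112.789 m while braking, for a total of 41.000 + 112.789 = 153.789 m.
Since a_F ≤ a_L and the follower starts braking later, the follower is never slower than the leader, so the closest approach is when both have stopped.
Minimum gap = 153.789 − 83.682 = 70.107 m.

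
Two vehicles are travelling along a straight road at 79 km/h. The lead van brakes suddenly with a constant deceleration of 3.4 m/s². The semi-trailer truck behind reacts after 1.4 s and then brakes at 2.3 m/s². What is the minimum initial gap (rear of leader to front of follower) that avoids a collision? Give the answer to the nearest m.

79 km/h ÷ 3.6 = 21.9444 m/s.
Leader travels v²/(2a_L) = 481.557 / 6.800 = 70.817 m before stopping.
Follower covers v·t_r = 21.9444 × 1.4 = 30.722 m while reacting, then v²/(2a_F) = 481.557 / 4.600 = 104.686 m while braking, for a total of 30.722 + 104.686 = 135.408 m.
Since a_F ≤ a_L and the follower starts braking later, the follower is never slower than the leader, so the closest approach is when both have stopped.
Minimum gap = 135.408 − 70.817 = 64.591 m.

Minimum gap ≈ 65 m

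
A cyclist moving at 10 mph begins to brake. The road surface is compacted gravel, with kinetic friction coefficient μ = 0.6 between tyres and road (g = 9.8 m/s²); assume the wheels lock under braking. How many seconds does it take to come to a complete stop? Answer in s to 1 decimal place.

10 mph × 0.44704 = 4.4704 m/s.
a = μg = 0.6 × 9.8 = 5.880 m/s².
Braking time = v/a = 4.4704 / 5.880 = 0.760 s.

Braking time ≈ 0.8 s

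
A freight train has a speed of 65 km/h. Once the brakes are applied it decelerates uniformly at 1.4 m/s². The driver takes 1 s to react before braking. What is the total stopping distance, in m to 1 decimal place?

Total stopping distance ≈ 134.5 m

65 km/h ÷ 3.6 = 18.0556 m/s.
Reaction distance = v·t_r = 18.0556 × 1 = 18.056 m.
Braking distance = v²/(2a) = 18.0556² / (2 × 1.400) = 326.005 / 2.800 = 116.430 m.
Total = 18.056 + 116.430 = 134.486 m.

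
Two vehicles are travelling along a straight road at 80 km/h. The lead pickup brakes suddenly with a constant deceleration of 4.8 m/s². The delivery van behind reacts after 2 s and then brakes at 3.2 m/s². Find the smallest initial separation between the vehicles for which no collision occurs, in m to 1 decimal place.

Minimum gap ≈ 70.2 m

80 km/h ÷ 3.6 = 22.2222 m/s.
Leader travels v²/(2a_L) = 493.826 / 9.600 = 51.440 m before stopping.
Follower covers v·t_r = 22.2222 × 2 = 44.444 m while reacting, then v²/(2a_F) = 493.826 / 6.400 = 77.160 m while braking, for a total of 44.444 + 77.160 = 121.604 m.
Since a_F ≤ a_L and the follower starts braking later, the follower is never slower than the leader, so the closest approach is when both have stopped.
Minimum gap = 121.604 − 51.440 = 70.164 m.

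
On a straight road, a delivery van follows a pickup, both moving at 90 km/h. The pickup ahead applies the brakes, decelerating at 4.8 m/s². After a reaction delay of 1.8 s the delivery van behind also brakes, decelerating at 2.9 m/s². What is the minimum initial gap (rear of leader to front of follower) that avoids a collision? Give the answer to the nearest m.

90 km/h ÷ 3.6 = 25.0000 m/s.
Leader travels v²/(2a_L) = 625.000 / 9.600 = 65.104 m before stopping.
Follower covers v·t_r = 25.0000 × 1.8 = 45.000 m while reacting, then v²/(2a_F) = 625.000 / 5.800 = 107.759 m while braking, for a total of 45.000 + 107.759 = 152.759 m.
Since a_F ≤ a_L and the follower starts braking later, the follower is never slower than the leader, so the closest approach is when both have stopped.
Minimum gap = 152.759 − 65.104 = 87.655 m.

Minimum gap ≈ 88 m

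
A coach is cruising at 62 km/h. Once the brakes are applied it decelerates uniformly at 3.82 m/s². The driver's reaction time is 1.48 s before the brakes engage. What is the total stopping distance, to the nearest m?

Total stopping distance ≈ 64 m

62 km/h ÷ 3.6 = 17.2222 m/s.
Reaction distance = v·t_r = 17.2222 × 1.48 = 25.489 m.
Braking distance = v²/(2a) = 17.2222² / (2 × 3.820) = 296.604 / 7.640 = 38.823 m.
Total = 25.489 + 38.823 = 64.312 m.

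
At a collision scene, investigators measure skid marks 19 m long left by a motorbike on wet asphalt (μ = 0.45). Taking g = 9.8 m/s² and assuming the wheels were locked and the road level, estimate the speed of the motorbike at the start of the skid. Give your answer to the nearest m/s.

Deceleration a = μg = 0.45 × 9.8 = 4.410 m/s².
v = √(2a·d) = √(2 × 4.410 × 19) = √167.580 = 12.9453 m/s.

Initial speed ≈ 13 m/s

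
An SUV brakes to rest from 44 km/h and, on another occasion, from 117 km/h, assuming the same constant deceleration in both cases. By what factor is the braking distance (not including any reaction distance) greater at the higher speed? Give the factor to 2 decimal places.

Braking distance d = v²/(2a), so with a fixed, d ∝ v².
Factor = (117/44)² = 2.6591² = 7.0708.

Factor ≈ 7.07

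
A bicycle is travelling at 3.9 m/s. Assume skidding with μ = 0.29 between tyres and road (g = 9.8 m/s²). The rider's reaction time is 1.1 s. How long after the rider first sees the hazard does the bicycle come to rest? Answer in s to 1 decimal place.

Total time ≈ 2.5 s

a = μg = 0.29 × 9.8 = 2.842 m/s².
Braking time = v/a = 3.9000 / 2.842 = 1.372 s.
Total = 1.1 + 1.372 = 2.472 s.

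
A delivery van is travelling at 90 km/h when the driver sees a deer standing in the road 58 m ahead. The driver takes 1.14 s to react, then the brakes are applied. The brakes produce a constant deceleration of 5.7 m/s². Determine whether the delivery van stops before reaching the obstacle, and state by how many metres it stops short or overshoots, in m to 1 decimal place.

90 km/h ÷ 3.6 = 25.0000 m/s.
Reaction distance = 25.0000 × 1.14 = 28.500 m.
Braking distance = v²/(2a) = 625.000 / 11.400 = 54.825 m.
Total stopping distance = 28.500 + 54.825 = 83.325 m, vs 58 m available — it cannot stop in time and overshoots by 83.325 − 58 = 25.325 m.

No — it overshoots by 25.3 m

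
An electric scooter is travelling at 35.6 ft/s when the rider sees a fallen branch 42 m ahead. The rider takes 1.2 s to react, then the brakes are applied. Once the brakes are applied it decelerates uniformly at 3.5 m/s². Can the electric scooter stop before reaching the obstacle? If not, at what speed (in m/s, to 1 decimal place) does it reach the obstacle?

35.6 ft/s × 0.3048 = 10.8509 m/s.
Reaction distance = 10.8509 × 1.2 = 13.021 m.
Braking distance = v²/(2a) = 117.742 / 7.000 = 16.820 m.
Total stopping distance = 13.021 + 16.820 = 29.841 m, vs 42 m available — it stops with 42 − 29.841 = 12.159 m to spare.

Yes — it stops about 12.2 m short of the obstacle, so it never reaches it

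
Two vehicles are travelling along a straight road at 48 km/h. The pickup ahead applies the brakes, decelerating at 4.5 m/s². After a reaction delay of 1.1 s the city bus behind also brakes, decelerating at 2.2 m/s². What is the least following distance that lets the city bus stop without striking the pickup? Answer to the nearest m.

Minimum gap ≈ 35 m

48 km/h ÷ 3.6 = 13.3333 m/s.
Leader travels v²/(2a_L) = 177.777 / 9.000 = 19.753 m before stopping.
Follower covers v·t_r = 13.3333 × 1.1 = 14.667 m while reacting, then v²/(2a_F) = 177.777 / 4.400 = 40.404 m while braking, for a total of 14.667 + 40.404 = 55.071 m.
Since a_F ≤ a_L and the follower starts braking later, the follower is never slower than the leader, so the closest approach is when both have stopped.
Minimum gap = 55.071 − 19.753 = 35.318 m.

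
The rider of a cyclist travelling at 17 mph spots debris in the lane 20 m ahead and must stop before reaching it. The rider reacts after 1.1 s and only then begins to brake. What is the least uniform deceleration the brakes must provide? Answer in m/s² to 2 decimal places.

Required deceleration ≈ 2.48 m/s²

17 mph × 0.44704 = 7.5997 m/s.
Distance covered during reaction = 7.5997 × 1.1 = 8.360 m.
Distance available for braking: 20 − 8.360 = 11.640 m.
v² = 2a·d ⇒ a = v²/(2d) = 7.5997² / (2 × 11.640) = 57.755 / 23.280 = 2.4809 m/s².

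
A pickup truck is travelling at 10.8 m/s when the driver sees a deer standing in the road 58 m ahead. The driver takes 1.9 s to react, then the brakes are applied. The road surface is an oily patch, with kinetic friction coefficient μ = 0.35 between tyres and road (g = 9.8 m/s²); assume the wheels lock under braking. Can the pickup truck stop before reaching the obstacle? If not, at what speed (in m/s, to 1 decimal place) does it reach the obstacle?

Yes — it stops about 20.5 m short of the obstacle, so it never reaches it

a = μg = 0.35 × 9.8 = 3.430 m/s².
Reaction distance = 10.8000 × 1.9 = 20.520 m.
Braking distance = v²/(2a) = 116.640 / 6.860 = 17.003 m.
Total stopping distance = 20.520 + 17.003 = 37.523 m, vs 58 m available — it stops with 58 − 37.523 = 20.477 m to spare.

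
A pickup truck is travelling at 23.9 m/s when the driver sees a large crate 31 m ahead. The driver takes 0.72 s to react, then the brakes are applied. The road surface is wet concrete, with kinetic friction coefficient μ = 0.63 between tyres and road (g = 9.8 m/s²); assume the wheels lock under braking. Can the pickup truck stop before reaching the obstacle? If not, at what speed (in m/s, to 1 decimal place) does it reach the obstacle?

No — it strikes the obstacle at 20.0 m/s

a = μg = 0.63 × 9.8 = 6.174 m/s².
Reaction distance = 23.9000 × 0.72 = 17.208 m.
Braking distance needed to stop: v²/(2a) = 571.210 / 12.348 = 46.259 m, so total needed = 17.208 + 46.259 = 63.467 m > 31 m — it cannot stop.
Distance remaining when braking begins: 31 − 17.208 = 13.792 m.
v² = v₀² − 2a·d = 571.210 − 2 × 6.174 × 13.792 = 400.906 m²/s².
v = √400.906 = 20.023 m/s.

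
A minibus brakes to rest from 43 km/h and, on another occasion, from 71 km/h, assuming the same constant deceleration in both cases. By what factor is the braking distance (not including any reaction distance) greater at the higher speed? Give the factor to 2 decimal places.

Factor ≈ 2.73

Braking distance d = v²/(2a), so with a fixed, d ∝ v².
Factor = (71/43)² = 1.6512² = 2.7265.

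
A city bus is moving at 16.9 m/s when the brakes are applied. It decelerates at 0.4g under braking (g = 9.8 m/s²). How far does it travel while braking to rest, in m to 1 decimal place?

a = 0.4 × 9.8 = 3.920 m/s².
Braking distance = v²/(2a) = 16.9000² / (2 × 3.920) = 285.610 / 7.840 = 36.430 m.

Braking distance ≈ 36.4 m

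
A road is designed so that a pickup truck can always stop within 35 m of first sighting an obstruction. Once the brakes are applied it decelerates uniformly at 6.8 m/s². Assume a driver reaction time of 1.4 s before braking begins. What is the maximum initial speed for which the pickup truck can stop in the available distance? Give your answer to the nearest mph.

Maximum speed ≈ 32 mph

Stopping distance: v·t_r + v²/(2a) = 35 with t_r = 1.4 s and a = 6.800 m/s².
So v² + 19.040 v − 476.00 = 0.
Positive root: v = −a·t_r + √((a·t_r)² + 2a·d) = −9.520 + √(90.630 + 476.00) = 14.2840 m/s.
14.2840 m/s ÷ 0.44704 = 31.952 mph.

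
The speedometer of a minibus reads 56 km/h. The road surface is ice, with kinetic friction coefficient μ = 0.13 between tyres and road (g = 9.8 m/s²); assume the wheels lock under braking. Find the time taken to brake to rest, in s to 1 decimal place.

56 km/h ÷ 3.6 = 15.5556 m/s.
a = μg = 0.13 × 9.8 = 1.274 m/s².
Braking time = v/a = 15.5556 / 1.274 = 12.210 s.

Braking time ≈ 12.2 s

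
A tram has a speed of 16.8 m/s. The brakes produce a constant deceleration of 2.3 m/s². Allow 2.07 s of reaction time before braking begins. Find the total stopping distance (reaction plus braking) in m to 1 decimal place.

Reaction distance = v·t_r = 16.8000 × 2.07 = 34.776 m.
Braking distance = v²/(2a) = 16.8000² / (2 × 2.300) = 282.240 / 4.600 = 61.357 m.
Total = 34.776 + 61.357 = 96.133 m.

Total stopping distance ≈ 96.1 m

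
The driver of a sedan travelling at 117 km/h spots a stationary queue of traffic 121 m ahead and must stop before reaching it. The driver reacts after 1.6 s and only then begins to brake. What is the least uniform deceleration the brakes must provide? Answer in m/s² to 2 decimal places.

117 km/h ÷ 3.6 = 32.5000 m/s.
Distance covered during reaction = 32.5000 × 1.6 = 52.000 m.
Distance available for braking: 121 − 52.000 = 69.000 m.
v² = 2a·d ⇒ a = v²/(2d) = 32.5000² / (2 × 69.000) = 1056.250 / 138.000 = 7.6540 m/s².

Required deceleration ≈ 7.65 m/s²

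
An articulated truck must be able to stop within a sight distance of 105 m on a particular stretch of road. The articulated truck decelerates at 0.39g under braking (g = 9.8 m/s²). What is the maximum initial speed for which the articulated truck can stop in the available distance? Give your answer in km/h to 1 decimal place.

a = 0.39 × 9.8 = 3.822 m/s².
v²/(2a) = d ⇒ v = √(2 × 3.822 × 105) = √802.62 = 28.3305 m/s.
28.3305 m/s × 3.6 = 101.990 km/h.

Maximum speed ≈ 102.0 km/h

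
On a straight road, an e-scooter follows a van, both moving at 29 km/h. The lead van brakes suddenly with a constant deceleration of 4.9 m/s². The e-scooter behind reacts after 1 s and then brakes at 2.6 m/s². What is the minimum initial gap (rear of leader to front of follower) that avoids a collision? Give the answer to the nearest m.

29 km/h ÷ 3.6 = 8.0556 m/s.
Leader travels v²/(2a_L) = 64.893 / 9.800 = 6.622 m before stopping.
Follower covers v·t_r = 8.0556 × 1 = 8.056 m while reacting, then v²/(2a_F) = 64.893 / 5.200 = 12.479 m while braking, for a total of 8.056 + 12.479 = 20.535 m.
Since a_F ≤ a_L and the follower starts braking later, the follower is never slower than the leader, so the closest approach is when both have stopped.
Minimum gap = 20.535 − 6.622 = 13.913 m.

Minimum gap ≈ 14 m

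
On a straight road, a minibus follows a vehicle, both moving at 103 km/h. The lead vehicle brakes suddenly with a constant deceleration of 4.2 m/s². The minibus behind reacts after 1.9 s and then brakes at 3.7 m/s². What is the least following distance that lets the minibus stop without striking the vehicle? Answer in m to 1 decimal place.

Minimum gap ≈ 67.5 m

103 km/h ÷ 3.6 = 28.6111 m/s.
Leader travels v²/(2a_L) = 818.595 / 8.400 = 97.452 m before stopping.
Follower covers v·t_r = 28.6111 × 1.9 = 54.361 m while reacting, then v²/(2a_F) = 818.595 / 7.400 = 110.621 m while braking, for a total of 54.361 + 110.621 = 164.982 m.
Since a_F ≤ a_L and the follower starts braking later, the follower is never slower than the leader, so the closest approach is when both have stopped.
Minimum gap = 164.982 − 97.452 = 67.530 m.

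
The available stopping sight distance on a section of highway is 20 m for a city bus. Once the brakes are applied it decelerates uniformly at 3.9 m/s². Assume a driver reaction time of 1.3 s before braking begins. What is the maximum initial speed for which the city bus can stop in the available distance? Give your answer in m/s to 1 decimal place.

Stopping distance: v·t_r + v²/(2a) = 20 with t_r = 1.3 s and a = 3.900 m/s².
So v² + 10.140 v − 156.00 = 0.
Positive root: v = −a·t_r + √((a·t_r)² + 2a·d) = −5.070 + √(25.705 + 156.00) = 8.4098 m/s.

Maximum speed ≈ 8.4 m/s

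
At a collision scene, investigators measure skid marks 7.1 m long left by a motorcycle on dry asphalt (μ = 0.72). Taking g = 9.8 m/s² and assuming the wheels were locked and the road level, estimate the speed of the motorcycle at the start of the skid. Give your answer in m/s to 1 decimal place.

Deceleration a = μg = 0.72 × 9.8 = 7.056 m/s².
v = √(2a·d) = √(2 × 7.056 × 7.1) = √100.195 = 10.0097 m/s.

Initial speed ≈ 10.0 m/s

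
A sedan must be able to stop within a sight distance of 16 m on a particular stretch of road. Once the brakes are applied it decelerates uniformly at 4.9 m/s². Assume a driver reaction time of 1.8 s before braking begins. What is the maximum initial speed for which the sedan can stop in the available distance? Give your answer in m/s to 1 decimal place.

Maximum speed ≈ 6.5 m/s

Stopping distance: v·t_r + v²/(2a) = 16 with t_r = 1.8 s and a = 4.900 m/s².
So v² + 17.640 v − 156.80 = 0.
Positive root: v = −a·t_r + √((a·t_r)² + 2a·d) = −8.820 + √(77.792 + 156.80) = 6.4964 m/s.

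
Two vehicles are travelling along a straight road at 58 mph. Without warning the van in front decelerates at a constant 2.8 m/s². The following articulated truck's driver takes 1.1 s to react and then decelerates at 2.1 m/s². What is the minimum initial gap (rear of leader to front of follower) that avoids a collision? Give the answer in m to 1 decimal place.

Minimum gap ≈ 68.5 m

58 mph × 0.44704 = 25.9283 m/s.
Leader travels v²/(2a_L) = 672.277 / 5.600 = 120.049 m before stopping.
Follower covers v·t_r = 25.9283 × 1.1 = 28.521 m while reacting, then v²/(2a_F) = 672.277 / 4.200 = 160.066 m while braking, for a total of 28.521 + 160.066 = 188.587 m.
Since a_F ≤ a_L and the follower starts braking later, the follower is never slower than the leader, so the closest approach is when both have stopped.
Minimum gap = 188.587 − 120.049 = 68.538 m.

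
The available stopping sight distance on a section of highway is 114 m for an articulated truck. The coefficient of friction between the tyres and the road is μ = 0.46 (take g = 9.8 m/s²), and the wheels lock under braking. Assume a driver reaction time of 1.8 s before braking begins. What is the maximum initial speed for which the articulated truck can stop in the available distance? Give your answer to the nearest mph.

a = μg = 0.46 × 9.8 = 4.508 m/s².
Stopping distance: v·t_r + v²/(2a) = 114 with t_r = 1.8 s and a = 4.508 m/s².
So v² + 16.229 v − 1027.82 = 0.
Positive root: v = −a·t_r + √((a·t_r)² + 2a·d) = −8.114 + √(65.837 + 1027.82) = 24.9565 m/s.
24.9565 m/s ÷ 0.44704 = 55.826 mph.

Maximum speed ≈ 56 mph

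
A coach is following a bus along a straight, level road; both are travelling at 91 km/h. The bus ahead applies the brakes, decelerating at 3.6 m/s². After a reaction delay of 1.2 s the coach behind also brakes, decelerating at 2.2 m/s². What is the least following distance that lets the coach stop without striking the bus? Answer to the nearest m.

Minimum gap ≈ 87 m

91 km/h ÷ 3.6 = 25.2778 m/s.
Leader travels v²/(2a_L) = 638.967 / 7.200 = 88.745 m before stopping.
Follower covers v·t_r = 25.2778 × 1.2 = 30.333 m while reacting, then v²/(2a_F) = 638.967 / 4.400 = 145.220 m while braking, for a total of 30.333 + 145.220 = 175.553 m.
Since a_F ≤ a_L and the follower starts braking later, the follower is never slower than the leader, so the closest approach is when both have stopped.
Minimum gap = 175.553 − 88.745 = 86.808 m.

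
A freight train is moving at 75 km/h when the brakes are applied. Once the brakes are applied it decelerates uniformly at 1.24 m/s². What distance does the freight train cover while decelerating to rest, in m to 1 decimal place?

75 km/h ÷ 3.6 = 20.8333 m/s.
Braking distance = v²/(2a) = 20.8333² / (2 × 1.240) = 434.026 / 2.480 = 175.010 m.

Braking distance ≈ 175.0 m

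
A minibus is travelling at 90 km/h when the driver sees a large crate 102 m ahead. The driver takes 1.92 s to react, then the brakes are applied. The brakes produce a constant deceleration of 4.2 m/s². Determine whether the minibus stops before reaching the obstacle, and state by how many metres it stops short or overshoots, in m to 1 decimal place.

90 km/h ÷ 3.6 = 25.0000 m/s.
Reaction distance = 25.0000 × 1.92 = 48.000 m.
Braking distance = v²/(2a) = 625.000 / 8.400 = 74.405 m.
Total stopping distance = 48.000 + 74.405 = 122.405 m, vs 102 m available — it cannot stop in time and overshoots by 122.405 − 102 = 20.405 m.

No — it overshoots by 20.4 m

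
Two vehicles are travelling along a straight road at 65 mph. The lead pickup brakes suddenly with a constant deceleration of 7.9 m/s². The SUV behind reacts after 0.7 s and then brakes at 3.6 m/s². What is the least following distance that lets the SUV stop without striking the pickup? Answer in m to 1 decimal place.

Minimum gap ≈ 84.2 m

65 mph × 0.44704 = 29.0576 m/s.
Leader travels v²/(2a_L) = 844.344 / 15.800 = 53.439 m before stopping.
Follower covers v·t_r = 29.0576 × 0.7 = 20.340 m while reacting, then v²/(2a_F) = 844.344 / 7.200 = 117.270 m while braking, for a total of 20.340 + 117.270 = 137.610 m.
Since a_F ≤ a_L and the follower starts braking later, the follower is never slower than the leader, so the closest approach is when both have stopped.
Minimum gap = 137.610 − 53.439 = 84.171 m.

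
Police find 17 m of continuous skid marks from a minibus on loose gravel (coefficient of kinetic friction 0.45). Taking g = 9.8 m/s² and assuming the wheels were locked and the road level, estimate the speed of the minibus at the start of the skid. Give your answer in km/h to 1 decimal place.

Initial speed ≈ 44.1 km/h

Deceleration a = μg = 0.45 × 9.8 = 4.410 m/s².
v = √(2a·d) = √(2 × 4.410 × 17) = √149.940 = 12.2450 m/s.
= 12.2450 × 3.6 = 44.082 km/h.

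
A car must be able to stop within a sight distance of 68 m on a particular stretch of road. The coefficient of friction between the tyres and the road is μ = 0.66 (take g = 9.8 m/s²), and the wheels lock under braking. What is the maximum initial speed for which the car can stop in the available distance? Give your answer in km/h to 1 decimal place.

a = μg = 0.66 × 9.8 = 6.468 m/s².
v²/(2a) = d ⇒ v = √(2 × 6.468 × 68) = √879.65 = 29.6589 m/s.
29.6589 m/s × 3.6 = 106.772 km/h.

Maximum speed ≈ 106.8 km/h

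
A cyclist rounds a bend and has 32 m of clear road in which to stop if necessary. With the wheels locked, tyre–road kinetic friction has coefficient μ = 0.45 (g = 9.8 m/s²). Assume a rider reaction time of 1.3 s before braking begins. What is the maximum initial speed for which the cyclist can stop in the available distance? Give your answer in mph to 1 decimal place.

Maximum speed ≈ 26.9 mph

a = μg = 0.45 × 9.8 = 4.410 m/s².
Stopping distance: v·t_r + v²/(2a) = 32 with t_r = 1.3 s and a = 4.410 m/s².
So v² + 11.466 v − 282.24 = 0.
Positive root: v = −a·t_r + √((a·t_r)² + 2a·d) = −5.733 + √(32.867 + 282.24) = 12.0183 m/s.
12.0183 m/s ÷ 0.44704 = 26.884 mph.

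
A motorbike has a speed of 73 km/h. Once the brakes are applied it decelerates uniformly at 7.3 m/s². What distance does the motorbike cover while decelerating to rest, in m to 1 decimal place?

73 km/h ÷ 3.6 = 20.2778 m/s.
Braking distance = v²/(2a) = 20.2778² / (2 × 7.300) = 411.189 / 14.600 = 28.164 m.

Braking distance ≈ 28.2 m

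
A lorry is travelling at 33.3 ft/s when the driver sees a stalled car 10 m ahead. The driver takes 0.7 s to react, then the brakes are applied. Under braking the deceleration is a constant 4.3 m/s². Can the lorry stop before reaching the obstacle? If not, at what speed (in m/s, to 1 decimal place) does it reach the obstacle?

33.3 ft/s × 0.3048 = 10.1498 m/s.
Reaction distance = 10.1498 × 0.7 = 7.105 m.
Braking distance needed to stop: v²/(2a) = 103.018 / 8.600 = 11.979 m, so total needed = 7.105 + 11.979 = 19.084 m > 10 m — it cannot stop.
Distance remaining when braking begins: 10 − 7.105 = 2.895 m.
v² = v₀² − 2a·d = 103.018 − 2 × 4.300 × 2.895 = 78.121 m²/s².
v = √78.121 = 8.839 m/s.

No — it strikes the obstacle at 8.8 m/s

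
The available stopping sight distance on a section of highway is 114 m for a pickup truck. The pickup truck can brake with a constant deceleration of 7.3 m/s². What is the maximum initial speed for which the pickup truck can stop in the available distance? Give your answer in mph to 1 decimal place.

v²/(2a) = d ⇒ v = √(2 × 7.300 × 114) = √1664.40 = 40.7971 m/s.
40.7971 m/s ÷ 0.44704 = 91.261 mph.

Maximum speed ≈ 91.3 mph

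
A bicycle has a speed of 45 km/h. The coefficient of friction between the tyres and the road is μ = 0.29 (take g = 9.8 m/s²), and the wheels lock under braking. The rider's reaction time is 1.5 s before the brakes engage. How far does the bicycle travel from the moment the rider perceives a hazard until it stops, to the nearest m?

Total stopping distance ≈ 46 m

45 km/h ÷ 3.6 = 12.5000 m/s.
a = μg = 0.29 × 9.8 = 2.842 m/s².
Reaction distance = v·t_r = 12.5000 × 1.5 = 18.750 m.
Braking distance = v²/(2a) = 12.5000² / (2 × 2.842) = 156.250 / 5.684 = 27.489 m.
Total = 18.750 + 27.489 = 46.239 m.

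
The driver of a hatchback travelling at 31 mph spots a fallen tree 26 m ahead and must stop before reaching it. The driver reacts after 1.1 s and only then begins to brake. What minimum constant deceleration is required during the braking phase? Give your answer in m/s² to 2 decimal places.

31 mph × 0.44704 = 13.8582 m/s.
Distance covered during reaction = 13.8582 × 1.1 = 15.244 m.
Distance available for braking: 26 − 15.244 = 10.756 m.
v² = 2a·d ⇒ a = v²/(2d) = 13.8582² / (2 × 10.756) = 192.050 / 21.512 = 8.9276 m/s².

Required deceleration ≈ 8.93 m/s²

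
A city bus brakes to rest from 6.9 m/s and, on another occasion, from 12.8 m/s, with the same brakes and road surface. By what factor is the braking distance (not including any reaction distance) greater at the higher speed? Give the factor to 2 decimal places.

Factor ≈ 3.44

Braking distance d = v²/(2a), so with a fixed, d ∝ v².
Factor = (12.8/6.9)² = 1.8551² = 3.4414.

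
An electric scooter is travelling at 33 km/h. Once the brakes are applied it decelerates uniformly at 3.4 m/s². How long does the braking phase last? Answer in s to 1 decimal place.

Braking time ≈ 2.7 s

33 km/h ÷ 3.6 = 9.1667 m/s.
Braking time = v/a = 9.1667 / 3.400 = 2.696 s.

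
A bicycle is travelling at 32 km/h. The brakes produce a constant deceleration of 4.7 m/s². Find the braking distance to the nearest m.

32 km/h ÷ 3.6 = 8.8889 m/s.
Braking distance = v²/(2a) = 8.8889² / (2 × 4.700) = 79.013 / 9.400 = 8.406 m.

Braking distance ≈ 8 m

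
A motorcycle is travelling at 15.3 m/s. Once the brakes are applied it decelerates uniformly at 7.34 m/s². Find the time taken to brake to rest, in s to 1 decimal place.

Braking time = v/a = 15.3000 / 7.340 = 2.084 s.

Braking time ≈ 2.1 s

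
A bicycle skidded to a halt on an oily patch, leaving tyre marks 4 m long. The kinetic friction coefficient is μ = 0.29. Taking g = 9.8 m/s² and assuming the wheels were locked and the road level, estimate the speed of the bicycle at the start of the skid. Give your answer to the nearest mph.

Initial speed ≈ 11 mph

Deceleration a = μg = 0.29 × 9.8 = 2.842 m/s².
v = √(2a·d) = √(2 × 2.842 × 4) = √22.736 = 4.7682 m/s.
= 4.7682 ÷ 0.44704 = 10.666 mph.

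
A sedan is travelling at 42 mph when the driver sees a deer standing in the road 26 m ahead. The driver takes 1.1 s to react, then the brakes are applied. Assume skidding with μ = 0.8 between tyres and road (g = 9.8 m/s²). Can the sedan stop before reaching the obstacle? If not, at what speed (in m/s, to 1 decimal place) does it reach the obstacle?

No — it strikes the obstacle at 16.4 m/s

42 mph × 0.44704 = 18.7757 m/s.
a = μg = 0.8 × 9.8 = 7.840 m/s².
Reaction distance = 18.7757 × 1.1 = 20.653 m.
Braking distance needed to stop: v²/(2a) = 352.527 / 15.680 = 22.483 m, so total needed = 20.653 + 22.483 = 43.136 m > 26 m — it cannot stop.
Distance remaining when braking begins: 26 − 20.653 = 5.347 m.
v² = v₀² − 2a·d = 352.527 − 2 × 7.840 × 5.347 = 268.686 m²/s².
v = √268.686 = 16.392 m/s.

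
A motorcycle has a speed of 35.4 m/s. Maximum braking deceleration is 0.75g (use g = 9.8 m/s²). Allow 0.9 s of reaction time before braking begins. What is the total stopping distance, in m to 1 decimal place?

a = 0.75 × 9.8 = 7.350 m/s².
Reaction distance = v·t_r = 35.4000 × 0.9 = 31.860 m.
Braking distance = v²/(2a) = 35.4000² / (2 × 7.350) = 1253.160 / 14.700 = 85.249 m.
Total = 31.860 + 85.249 = 117.109 m.

Total stopping distance ≈ 117.1 m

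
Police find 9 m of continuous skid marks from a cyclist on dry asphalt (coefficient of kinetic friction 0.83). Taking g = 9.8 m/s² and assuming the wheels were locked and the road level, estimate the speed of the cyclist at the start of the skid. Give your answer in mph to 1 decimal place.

Initial speed ≈ 27.1 mph

Deceleration a = μg = 0.83 × 9.8 = 8.134 m/s².
v = √(2a·d) = √(2 × 8.134 × 9) = √146.412 = 12.1001 m/s.
= 12.1001 ÷ 0.44704 = 27.067 mph.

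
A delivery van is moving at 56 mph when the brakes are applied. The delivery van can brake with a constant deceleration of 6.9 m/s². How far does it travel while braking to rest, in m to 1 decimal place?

Braking distance ≈ 45.4 m

56 mph × 0.44704 = 25.0342 m/s.
Braking distance = v²/(2a) = 25.0342² / (2 × 6.900) = 626.711 / 13.800 = 45.414 m.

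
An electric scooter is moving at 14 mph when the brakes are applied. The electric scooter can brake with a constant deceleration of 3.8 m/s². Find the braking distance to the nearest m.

14 mph × 0.44704 = 6.2586 m/s.
Braking distance = v²/(2a) = 6.2586² / (2 × 3.800) = 39.170 / 7.600 = 5.154 m.

Braking distance ≈ 5 m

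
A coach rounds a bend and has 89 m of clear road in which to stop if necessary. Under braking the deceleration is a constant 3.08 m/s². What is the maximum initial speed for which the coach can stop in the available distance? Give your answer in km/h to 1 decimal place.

Maximum speed ≈ 84.3 km/h

v²/(2a) = d ⇒ v = √(2 × 3.080 × 89) = √548.24 = 23.4145 m/s.
23.4145 m/s × 3.6 = 84.292 km/h.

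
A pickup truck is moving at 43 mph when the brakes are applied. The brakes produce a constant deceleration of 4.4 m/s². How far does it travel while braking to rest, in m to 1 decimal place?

Braking distance ≈ 42.0 m

43 mph × 0.44704 = 19.2227 m/s.
Braking distance = v²/(2a) = 19.2227² / (2 × 4.400) = 369.512 / 8.800 = 41.990 m.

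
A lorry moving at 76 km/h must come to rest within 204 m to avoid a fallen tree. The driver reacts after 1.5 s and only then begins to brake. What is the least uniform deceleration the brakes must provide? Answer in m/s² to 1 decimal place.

Required deceleration ≈ 1.3 m/s²

76 km/h ÷ 3.6 = 21.1111 m/s.
Distance covered during reaction = 21.1111 × 1.5 = 31.667 m.
Distance available for braking: 204 − 31.667 = 172.333 m.
v² = 2a·d ⇒ a = v²/(2d) = 21.1111² / (2 × 172.333) = 445.679 / 344.666 = 1.2931 m/s².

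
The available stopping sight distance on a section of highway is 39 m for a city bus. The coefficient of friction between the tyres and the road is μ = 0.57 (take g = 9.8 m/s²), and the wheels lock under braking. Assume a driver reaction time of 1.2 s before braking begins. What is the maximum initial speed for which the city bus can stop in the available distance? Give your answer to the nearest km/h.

a = μg = 0.57 × 9.8 = 5.586 m/s².
Stopping distance: v·t_r + v²/(2a) = 39 with t_r = 1.2 s and a = 5.586 m/s².
So v² + 13.406 v − 435.71 = 0.
Positive root: v = −a·t_r + √((a·t_r)² + 2a·d) = −6.703 + √(44.930 + 435.71) = 15.2205 m/s.
15.2205 m/s × 3.6 = 54.794 km/h.

Maximum speed ≈ 55 km/h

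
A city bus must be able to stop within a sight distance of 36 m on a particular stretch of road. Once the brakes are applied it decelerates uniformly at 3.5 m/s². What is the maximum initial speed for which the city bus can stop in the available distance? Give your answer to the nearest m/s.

v²/(2a) = d ⇒ v = √(2 × 3.500 × 36) = √252.00 = 15.8745 m/s.

Maximum speed ≈ 16 m/s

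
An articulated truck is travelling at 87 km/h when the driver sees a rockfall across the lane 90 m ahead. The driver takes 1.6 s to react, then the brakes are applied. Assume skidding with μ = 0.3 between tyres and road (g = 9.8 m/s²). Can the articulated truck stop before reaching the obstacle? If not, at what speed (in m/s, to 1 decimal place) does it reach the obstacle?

87 km/h ÷ 3.6 = 24.1667 m/s.
a = μg = 0.3 × 9.8 = 2.940 m/s².
Reaction distance = 24.1667 × 1.6 = 38.667 m.
Braking distance needed to stop: v²/(2a) = 584.029 / 5.880 = 99.325 m, so total needed = 38.667 + 99.325 = 137.992 m > 90 m — it cannot stop.
Distance remaining when braking begins: 90 − 38.667 = 51.333 m.
v² = v₀² − 2a·d = 584.029 − 2 × 2.940 × 51.333 = 282.191 m²/s².
v = √282.191 = 16.799 m/s.

No — it strikes the obstacle at 16.8 m/s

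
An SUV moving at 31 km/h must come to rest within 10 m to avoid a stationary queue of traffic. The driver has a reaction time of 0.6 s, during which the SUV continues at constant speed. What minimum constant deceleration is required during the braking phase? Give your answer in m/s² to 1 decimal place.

Required deceleration ≈ 7.7 m/s²

31 km/h ÷ 3.6 = 8.6111 m/s.
Distance covered during reaction = 8.6111 × 0.6 = 5.167 m.
Distance available for braking: 10 − 5.167 = 4.833 m.
v² = 2a·d ⇒ a = v²/(2d) = 8.6111² / (2 × 4.833) = 74.151 / 9.666 = 7.6713 m/s².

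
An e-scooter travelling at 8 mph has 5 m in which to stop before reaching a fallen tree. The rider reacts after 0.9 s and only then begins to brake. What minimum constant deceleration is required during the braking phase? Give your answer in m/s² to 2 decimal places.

Required deceleration ≈ 3.59 m/s²

8 mph × 0.44704 = 3.5763 m/s.
Distance covered during reaction = 3.5763 × 0.9 = 3.219 m.
Distance available for braking: 5 − 3.219 = 1.781 m.
v² = 2a·d ⇒ a = v²/(2d) = 3.5763² / (2 × 1.781) = 12.790 / 3.562 = 3.5907 m/s².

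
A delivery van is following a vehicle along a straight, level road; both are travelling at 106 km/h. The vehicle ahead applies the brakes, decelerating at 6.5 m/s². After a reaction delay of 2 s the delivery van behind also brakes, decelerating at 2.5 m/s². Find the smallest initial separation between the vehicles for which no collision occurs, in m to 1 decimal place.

106 km/h ÷ 3.6 = 29.4444 m/s.
Leader travels v²/(2a_L) = 866.973 / 13.000 = 66.690 m before stopping.
Follower covers v·t_r = 29.4444 × 2 = 58.889 m while reacting, then v²/(2a_F) = 866.973 / 5.000 = 173.395 m while braking, for a total of 58.889 + 173.395 = 232.284 m.
Since a_F ≤ a_L and the follower starts braking later, the follower is never slower than the leader, so the closest approach is when both have stopped.
Minimum gap = 232.284 − 66.690 = 165.594 m.

Minimum gap ≈ 165.6 m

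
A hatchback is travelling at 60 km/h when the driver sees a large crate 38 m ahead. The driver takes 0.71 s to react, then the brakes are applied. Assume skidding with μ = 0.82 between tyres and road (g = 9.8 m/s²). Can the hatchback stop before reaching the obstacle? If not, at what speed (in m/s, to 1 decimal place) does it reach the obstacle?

Yes — it stops about 8.9 m short of the obstacle, so it never reaches it

60 km/h ÷ 3.6 = 16.6667 m/s.
a = μg = 0.82 × 9.8 = 8.036 m/s².
Reaction distance = 16.6667 × 0.71 = 11.833 m.
Braking distance = v²/(2a) = 277.779 / 16.072 = 17.283 m.
Total stopping distance = 11.833 + 17.283 = 29.116 m, vs 38 m available — it stops with 38 − 29.116 = 8.884 m to spare.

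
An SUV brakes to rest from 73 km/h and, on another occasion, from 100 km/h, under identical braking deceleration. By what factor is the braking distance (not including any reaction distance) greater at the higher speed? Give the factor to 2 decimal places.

Braking distance d = v²/(2a), so with a fixed, d ∝ v².
Factor = (100/73)² = 1.3699² = 1.8766.

Factor ≈ 1.88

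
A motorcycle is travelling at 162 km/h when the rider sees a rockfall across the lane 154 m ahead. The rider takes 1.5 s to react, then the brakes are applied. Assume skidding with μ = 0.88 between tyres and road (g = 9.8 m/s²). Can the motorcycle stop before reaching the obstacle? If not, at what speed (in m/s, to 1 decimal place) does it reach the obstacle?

162 km/h ÷ 3.6 = 45.0000 m/s.
a = μg = 0.88 × 9.8 = 8.624 m/s².
Reaction distance = 45.0000 × 1.5 = 67.500 m.
Braking distance needed to stop: v²/(2a) = 2025.000 / 17.248 = 117.405 m, so total needed = 67.500 + 117.405 = 184.905 m > 154 m — it cannot stop.
Distance remaining when braking begins: 154 − 67.500 = 86.500 m.
v² = v₀² − 2a·d = 2025.000 − 2 × 8.624 × 86.500 = 533.048 m²/s².
v = √533.048 = 23.088 m/s.

No — it strikes the obstacle at 23.1 m/s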